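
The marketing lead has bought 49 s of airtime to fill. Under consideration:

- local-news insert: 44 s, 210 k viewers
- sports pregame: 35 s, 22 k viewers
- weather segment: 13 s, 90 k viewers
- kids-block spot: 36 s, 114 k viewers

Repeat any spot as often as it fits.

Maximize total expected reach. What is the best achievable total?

Ranking by ratio (expected reach/s): weather segment 6.92, local-news insert 4.77, kids-block spot 3.17.
Taking 3×weather segment: 39 s used, 270 in expected reach.
Every other selection either busts 49 s or fails to beat 270.

270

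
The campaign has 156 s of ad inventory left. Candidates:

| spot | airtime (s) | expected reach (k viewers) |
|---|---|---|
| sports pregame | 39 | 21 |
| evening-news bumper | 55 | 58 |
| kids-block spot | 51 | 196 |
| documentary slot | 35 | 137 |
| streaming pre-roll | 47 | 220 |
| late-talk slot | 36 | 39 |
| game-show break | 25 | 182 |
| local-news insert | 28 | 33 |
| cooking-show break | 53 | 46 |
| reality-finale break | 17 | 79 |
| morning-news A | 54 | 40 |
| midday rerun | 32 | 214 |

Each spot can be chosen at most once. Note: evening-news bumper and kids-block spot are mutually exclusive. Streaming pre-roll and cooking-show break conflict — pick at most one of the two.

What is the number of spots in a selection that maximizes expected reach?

Optimal total is 832.
One optimal bundle: documentary slot + streaming pre-roll + game-show break + reality-finale break + midday rerun (156 s).
All optima have 5 spots.

5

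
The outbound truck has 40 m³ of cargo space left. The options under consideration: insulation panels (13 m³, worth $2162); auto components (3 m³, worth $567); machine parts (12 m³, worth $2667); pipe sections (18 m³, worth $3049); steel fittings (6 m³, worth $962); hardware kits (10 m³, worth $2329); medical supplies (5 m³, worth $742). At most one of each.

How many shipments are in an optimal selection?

3

Best achievable revenue is 8045.
One optimal bundle: machine parts + pipe sections + hardware kits (40 m³).
Every optimal selection uses 3 shipments.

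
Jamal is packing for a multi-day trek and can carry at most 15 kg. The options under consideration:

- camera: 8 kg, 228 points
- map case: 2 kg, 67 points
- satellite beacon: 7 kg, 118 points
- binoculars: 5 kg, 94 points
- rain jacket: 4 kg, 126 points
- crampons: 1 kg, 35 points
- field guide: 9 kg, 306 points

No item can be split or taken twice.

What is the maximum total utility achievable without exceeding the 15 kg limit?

499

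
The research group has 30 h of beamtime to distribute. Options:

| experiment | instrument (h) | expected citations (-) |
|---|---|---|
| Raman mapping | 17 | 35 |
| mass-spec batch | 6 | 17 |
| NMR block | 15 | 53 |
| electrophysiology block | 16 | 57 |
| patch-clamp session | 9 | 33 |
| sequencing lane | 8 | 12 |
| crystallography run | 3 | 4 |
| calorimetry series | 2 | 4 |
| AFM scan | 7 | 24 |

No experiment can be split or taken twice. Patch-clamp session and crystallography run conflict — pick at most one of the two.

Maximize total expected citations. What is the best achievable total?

By expected citations per h: patch-clamp session 3.67, electrophysiology block 3.56, NMR block 3.53 lead.
Taking mass-spec batch + NMR block + patch-clamp session: 30 h used, 103 in expected citations.

103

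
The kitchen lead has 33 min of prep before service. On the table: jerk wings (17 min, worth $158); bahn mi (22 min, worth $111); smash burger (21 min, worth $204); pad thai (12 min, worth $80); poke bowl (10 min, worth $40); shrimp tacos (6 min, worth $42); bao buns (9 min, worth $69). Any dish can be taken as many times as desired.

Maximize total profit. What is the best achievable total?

288

Ranking by ratio (profit/min): smash burger 9.71, jerk wings 9.29, bao buns 7.67, shrimp tacos 7.00.
Greedy by ratio would take smash burger + bao buns: 30 min used, total 273.
Dropping bao buns frees 9 min; slotting in 2×shrimp tacos (12 min) lifts the total to 288 at 33 min.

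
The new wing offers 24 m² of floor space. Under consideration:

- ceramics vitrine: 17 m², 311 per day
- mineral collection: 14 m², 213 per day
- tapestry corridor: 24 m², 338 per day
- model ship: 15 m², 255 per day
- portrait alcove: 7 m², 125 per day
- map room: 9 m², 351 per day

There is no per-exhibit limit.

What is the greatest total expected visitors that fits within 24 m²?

Ranking by ratio (expected visitors/m²): map room 39.00, ceramics vitrine 18.29, portrait alcove 17.86, model ship 17.00.
Taking 2×map room: 18 m² used, 702 in expected visitors.
No other feasible combination exceeds 702.

702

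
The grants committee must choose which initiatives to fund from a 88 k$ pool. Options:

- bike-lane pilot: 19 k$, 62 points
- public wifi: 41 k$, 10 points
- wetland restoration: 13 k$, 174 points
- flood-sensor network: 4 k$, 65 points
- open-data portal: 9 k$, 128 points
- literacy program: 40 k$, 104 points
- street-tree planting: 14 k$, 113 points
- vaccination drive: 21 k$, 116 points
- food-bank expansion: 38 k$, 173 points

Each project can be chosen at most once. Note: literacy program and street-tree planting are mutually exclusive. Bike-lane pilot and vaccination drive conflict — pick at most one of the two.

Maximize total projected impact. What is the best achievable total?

656

Taking wetland restoration + flood-sensor network + open-data portal + vaccination drive + food-bank expansion: 85 k$ used, 656 in projected impact.
Runner-up wetland restoration + flood-sensor network + open-data portal + street-tree planting + food-bank expansion tops out at 653.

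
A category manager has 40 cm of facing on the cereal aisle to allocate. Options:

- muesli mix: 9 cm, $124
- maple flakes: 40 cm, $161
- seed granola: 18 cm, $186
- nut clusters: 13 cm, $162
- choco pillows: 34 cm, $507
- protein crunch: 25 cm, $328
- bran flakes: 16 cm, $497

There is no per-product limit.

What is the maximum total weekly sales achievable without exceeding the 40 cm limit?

994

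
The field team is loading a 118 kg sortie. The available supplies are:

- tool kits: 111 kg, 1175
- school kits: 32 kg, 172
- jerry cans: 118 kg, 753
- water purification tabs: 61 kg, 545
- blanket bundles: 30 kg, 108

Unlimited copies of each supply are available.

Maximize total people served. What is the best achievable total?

1175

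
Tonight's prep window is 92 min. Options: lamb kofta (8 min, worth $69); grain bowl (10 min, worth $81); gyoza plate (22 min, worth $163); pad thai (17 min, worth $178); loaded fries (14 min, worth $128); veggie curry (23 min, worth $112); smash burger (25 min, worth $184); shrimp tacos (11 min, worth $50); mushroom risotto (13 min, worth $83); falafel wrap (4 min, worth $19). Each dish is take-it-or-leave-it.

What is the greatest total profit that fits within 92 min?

By profit per min: pad thai 10.47, loaded fries 9.14, lamb kofta 8.62, grain bowl 8.10 lead.
Filling by ratio: lamb kofta + grain bowl + gyoza plate + pad thai + loaded fries + mushroom risotto + falafel wrap for 721, with 4 min left unused.
Replace lamb kofta and mushroom risotto with smash burger: the trade gains 32 net, giving 753 at 92 min.
No other feasible combination exceeds 753.

753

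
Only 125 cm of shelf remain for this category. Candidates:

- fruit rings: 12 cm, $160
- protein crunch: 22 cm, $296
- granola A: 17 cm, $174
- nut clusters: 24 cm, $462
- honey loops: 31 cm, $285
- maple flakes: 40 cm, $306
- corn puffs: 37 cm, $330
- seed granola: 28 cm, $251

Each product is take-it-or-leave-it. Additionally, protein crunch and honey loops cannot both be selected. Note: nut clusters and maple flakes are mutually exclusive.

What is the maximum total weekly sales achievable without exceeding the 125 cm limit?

1499

Taking fruit rings + protein crunch + nut clusters + corn puffs + seed granola: 123 cm used, 1499 in weekly sales.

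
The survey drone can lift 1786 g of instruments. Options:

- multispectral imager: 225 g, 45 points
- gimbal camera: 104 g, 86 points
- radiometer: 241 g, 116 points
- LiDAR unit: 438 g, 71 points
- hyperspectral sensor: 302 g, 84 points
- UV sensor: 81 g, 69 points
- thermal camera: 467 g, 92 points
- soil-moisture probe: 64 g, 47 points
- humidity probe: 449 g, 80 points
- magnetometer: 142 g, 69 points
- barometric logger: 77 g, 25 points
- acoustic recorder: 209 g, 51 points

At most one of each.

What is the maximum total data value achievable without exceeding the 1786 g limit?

639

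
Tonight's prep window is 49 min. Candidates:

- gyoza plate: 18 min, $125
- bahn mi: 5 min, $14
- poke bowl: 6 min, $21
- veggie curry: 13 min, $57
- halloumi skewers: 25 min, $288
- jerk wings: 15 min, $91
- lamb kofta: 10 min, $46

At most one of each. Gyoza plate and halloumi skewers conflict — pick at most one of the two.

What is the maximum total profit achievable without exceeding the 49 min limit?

400

Poke bowl + halloumi skewers + jerk wings uses 46 of the 49 min and totals 400.
Runner-up bahn mi + halloumi skewers + jerk wings tops out at 393.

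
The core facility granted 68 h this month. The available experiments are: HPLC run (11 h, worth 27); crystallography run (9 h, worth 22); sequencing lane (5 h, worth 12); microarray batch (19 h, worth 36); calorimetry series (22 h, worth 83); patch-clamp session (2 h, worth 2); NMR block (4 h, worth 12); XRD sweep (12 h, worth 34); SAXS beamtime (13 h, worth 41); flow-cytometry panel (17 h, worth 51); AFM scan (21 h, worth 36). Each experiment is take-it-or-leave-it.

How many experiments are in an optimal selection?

5

The maximum expected citations within 68 h is 221.
For example calorimetry series + NMR block + XRD sweep + SAXS beamtime + flow-cytometry panel achieves it, using 68 h.
Every optimal selection uses 5 experiments.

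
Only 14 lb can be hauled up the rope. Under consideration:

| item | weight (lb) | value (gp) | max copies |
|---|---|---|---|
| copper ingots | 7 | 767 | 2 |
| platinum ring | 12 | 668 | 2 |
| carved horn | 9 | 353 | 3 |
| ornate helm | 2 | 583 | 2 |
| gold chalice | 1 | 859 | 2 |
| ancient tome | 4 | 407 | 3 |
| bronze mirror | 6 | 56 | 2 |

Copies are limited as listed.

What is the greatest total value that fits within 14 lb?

Greedy by ratio would take copper ingots + 2×ornate helm + 2×gold chalice: 13 lb used, total 3651.
The 7 lb tied up in copper ingots is better spent on 2×ancient tome — total rises to 3698 (14 lb).
Nothing else within 14 lb beats 3698.

3698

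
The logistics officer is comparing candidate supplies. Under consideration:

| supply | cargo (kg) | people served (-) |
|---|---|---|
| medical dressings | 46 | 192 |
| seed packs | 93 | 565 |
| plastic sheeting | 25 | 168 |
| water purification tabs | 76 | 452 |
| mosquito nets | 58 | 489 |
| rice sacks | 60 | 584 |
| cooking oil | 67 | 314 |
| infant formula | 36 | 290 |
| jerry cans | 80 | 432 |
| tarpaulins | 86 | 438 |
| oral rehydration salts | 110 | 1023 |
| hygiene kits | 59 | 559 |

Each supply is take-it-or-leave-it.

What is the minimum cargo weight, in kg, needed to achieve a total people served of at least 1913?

Minimise kg subject to total people served ≥ 1913.
mosquito nets + rice sacks + infant formula + hygiene kits: 1922 people served at 213 kg.
Any bundle with less than 213 kg falls short of 1913.

213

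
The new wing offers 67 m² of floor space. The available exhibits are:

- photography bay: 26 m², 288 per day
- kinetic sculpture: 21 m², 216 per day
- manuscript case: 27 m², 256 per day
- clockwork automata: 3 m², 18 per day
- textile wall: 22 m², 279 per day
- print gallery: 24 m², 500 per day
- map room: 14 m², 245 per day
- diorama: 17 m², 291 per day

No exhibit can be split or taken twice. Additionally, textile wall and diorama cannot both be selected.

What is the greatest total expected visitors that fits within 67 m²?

The ratio heuristic lands on clockwork automata + print gallery + map room + diorama (1054) but leaves 9 m² idle.
Dropping clockwork automata and map room frees 17 m²; slotting in photography bay (26 m²) lifts the total to 1079 at 67 m².
Nothing else feasible within 67 m² beats 1079.

1079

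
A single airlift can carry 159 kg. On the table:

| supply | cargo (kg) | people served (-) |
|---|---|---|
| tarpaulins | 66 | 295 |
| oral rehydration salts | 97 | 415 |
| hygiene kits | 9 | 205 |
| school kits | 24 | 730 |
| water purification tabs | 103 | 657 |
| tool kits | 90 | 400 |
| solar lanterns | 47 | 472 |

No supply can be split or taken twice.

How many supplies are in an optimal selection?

Best achievable people served is 1702.
For example tarpaulins + hygiene kits + school kits + solar lanterns achieves it, using 146 kg.
All optima have 4 supplies.

4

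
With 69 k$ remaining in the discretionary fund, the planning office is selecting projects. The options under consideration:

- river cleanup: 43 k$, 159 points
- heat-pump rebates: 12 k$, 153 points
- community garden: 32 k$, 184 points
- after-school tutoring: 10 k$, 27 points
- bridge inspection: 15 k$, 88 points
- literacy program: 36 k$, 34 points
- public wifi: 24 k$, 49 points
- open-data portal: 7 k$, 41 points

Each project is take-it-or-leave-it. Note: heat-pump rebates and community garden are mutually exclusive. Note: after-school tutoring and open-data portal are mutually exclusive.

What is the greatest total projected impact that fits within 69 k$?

353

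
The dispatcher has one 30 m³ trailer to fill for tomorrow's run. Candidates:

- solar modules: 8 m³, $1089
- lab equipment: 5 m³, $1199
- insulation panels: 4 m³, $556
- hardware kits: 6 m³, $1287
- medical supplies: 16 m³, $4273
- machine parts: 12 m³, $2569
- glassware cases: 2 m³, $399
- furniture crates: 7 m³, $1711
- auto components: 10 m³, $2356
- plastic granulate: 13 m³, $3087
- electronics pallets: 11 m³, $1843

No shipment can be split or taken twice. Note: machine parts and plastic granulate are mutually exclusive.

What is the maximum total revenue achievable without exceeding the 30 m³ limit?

Taking lab equipment + medical supplies + glassware cases + furniture crates: 30 m³ used, 7582 in revenue.
That's the maximum — no feasible swap from here does better than 7582.

7582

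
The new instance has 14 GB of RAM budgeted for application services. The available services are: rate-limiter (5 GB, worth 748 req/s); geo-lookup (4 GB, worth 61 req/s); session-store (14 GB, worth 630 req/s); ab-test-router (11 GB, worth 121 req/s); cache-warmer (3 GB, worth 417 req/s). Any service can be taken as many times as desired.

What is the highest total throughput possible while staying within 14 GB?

Filling by ratio: 2×rate-limiter + cache-warmer for 1913, with 1 GB left unused.
Dropping rate-limiter frees 5 GB; slotting in 2×cache-warmer (6 GB) lifts the total to 1999 at 14 GB.
Every other selection either busts 14 GB or fails to beat 1999.

1999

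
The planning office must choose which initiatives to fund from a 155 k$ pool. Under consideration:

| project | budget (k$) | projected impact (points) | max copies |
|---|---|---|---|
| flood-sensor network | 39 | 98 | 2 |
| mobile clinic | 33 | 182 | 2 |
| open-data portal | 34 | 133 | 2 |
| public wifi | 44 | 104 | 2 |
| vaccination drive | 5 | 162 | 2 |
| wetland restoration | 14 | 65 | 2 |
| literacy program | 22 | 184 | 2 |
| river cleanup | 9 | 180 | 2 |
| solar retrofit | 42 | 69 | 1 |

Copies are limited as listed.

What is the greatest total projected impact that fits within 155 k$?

2×mobile clinic + 2×vaccination drive + wetland restoration + 2×literacy program + 2×river cleanup uses 152 of the 155 k$ and totals 1481.

1481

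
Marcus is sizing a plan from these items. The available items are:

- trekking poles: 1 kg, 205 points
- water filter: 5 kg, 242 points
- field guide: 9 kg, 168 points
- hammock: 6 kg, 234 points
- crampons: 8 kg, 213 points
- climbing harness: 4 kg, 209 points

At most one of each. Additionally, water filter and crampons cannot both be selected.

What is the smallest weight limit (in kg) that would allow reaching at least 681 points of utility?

12

Need the lightest bundle worth ≥ 681.
Taking trekking poles + water filter + hammock gives 681 (≥ 681) for 12 kg.
Any bundle with less than 12 kg falls short of 681.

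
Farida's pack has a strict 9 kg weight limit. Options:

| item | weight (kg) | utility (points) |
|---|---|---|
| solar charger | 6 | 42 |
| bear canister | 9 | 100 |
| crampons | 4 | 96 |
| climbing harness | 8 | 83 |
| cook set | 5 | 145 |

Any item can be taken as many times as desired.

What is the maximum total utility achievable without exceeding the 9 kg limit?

By utility per kg: cook set 29.00, crampons 24.00, bear canister 11.11 lead.
Best packing: crampons + cook set — 9 kg, 241 total.

241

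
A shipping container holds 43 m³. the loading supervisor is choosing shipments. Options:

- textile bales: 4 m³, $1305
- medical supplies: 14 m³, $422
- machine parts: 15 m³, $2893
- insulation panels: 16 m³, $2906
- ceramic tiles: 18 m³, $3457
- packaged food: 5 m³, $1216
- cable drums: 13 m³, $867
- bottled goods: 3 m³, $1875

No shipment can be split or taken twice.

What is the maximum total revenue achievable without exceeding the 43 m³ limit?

Ranking by ratio (revenue/m³): bottled goods 625.00, textile bales 326.25, packaged food 243.20.
Textile bales + machine parts + insulation panels + packaged food + bottled goods uses 43 of the 43 m³ and totals 10195.
Next best is textile bales + insulation panels + ceramic tiles + bottled goods at 9543 (41 m³) — short by 652.

10195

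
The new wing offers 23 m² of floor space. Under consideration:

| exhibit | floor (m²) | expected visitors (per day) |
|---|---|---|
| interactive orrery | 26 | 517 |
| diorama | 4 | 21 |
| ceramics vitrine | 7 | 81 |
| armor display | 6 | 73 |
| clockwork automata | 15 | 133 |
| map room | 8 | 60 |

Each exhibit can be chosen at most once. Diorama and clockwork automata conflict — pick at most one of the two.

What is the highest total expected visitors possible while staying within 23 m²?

214

Ceramics vitrine + clockwork automata uses 22 of the 23 m² and totals 214.
Ceramics vitrine + armor display + map room matches that 214 at 21 m²; no feasible combination exceeds it.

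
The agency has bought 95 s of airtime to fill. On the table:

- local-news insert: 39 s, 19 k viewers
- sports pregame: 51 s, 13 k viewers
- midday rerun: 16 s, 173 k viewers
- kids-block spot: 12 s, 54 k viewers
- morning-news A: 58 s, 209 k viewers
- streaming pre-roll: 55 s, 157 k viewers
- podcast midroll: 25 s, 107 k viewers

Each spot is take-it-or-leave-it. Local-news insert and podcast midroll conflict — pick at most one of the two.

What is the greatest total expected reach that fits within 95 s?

436

Midday rerun + kids-block spot + morning-news A uses 86 of the 95 s and totals 436.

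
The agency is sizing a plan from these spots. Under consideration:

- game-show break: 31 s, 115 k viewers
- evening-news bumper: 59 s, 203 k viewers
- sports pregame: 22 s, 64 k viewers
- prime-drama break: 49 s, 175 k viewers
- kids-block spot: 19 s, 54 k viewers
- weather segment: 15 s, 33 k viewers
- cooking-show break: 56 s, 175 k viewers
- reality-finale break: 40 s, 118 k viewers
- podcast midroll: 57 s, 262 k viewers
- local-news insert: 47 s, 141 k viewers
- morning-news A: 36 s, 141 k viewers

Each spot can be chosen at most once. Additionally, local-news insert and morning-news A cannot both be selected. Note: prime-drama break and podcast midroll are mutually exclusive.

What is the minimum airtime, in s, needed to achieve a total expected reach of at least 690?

180

Need the lightest bundle worth ≥ 690.
Taking game-show break + cooking-show break + podcast midroll + morning-news A gives 693 (≥ 690) for 180 s.
Below 180 s the best achievable stays under 690.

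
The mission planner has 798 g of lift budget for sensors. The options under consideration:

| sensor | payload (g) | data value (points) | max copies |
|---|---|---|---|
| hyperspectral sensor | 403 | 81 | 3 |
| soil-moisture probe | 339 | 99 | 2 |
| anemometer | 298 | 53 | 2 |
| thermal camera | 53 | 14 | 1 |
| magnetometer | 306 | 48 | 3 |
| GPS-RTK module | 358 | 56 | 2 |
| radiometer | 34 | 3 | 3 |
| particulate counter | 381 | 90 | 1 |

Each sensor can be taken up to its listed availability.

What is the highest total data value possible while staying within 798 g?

215

Best packing: 2×soil-moisture probe + thermal camera + radiometer — 765 g, 215 total.
The spare 33 g is too small for any remaining sensor, and no exchange beats 215.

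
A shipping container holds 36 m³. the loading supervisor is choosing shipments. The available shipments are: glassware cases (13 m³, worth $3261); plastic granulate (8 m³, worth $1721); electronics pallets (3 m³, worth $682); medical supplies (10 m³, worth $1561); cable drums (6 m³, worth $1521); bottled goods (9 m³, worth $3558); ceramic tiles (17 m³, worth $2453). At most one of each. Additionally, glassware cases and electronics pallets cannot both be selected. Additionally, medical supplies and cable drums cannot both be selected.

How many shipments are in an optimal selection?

4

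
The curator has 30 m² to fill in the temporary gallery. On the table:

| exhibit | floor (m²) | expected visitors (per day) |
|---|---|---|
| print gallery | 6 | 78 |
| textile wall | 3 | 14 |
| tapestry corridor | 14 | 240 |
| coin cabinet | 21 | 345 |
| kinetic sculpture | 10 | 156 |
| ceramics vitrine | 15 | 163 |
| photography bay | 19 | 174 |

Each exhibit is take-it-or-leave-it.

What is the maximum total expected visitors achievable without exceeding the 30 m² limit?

474

The ratio ordering already packs tightly: print gallery + tapestry corridor + kinetic sculpture, 30 m², 474.
Runner-up print gallery + textile wall + coin cabinet tops out at 437.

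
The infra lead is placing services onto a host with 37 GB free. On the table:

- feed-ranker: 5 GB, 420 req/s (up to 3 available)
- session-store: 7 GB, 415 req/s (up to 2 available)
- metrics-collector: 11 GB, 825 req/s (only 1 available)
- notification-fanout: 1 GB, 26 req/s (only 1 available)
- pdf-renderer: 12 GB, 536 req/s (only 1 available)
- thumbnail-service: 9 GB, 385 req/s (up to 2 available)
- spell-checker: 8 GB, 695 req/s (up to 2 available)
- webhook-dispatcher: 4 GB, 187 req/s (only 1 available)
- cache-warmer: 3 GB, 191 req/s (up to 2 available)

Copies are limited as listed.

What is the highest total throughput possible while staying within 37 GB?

Taking the top-ratio services first gives 3×feed-ranker + 2×spell-checker + 2×cache-warmer for 3032 (37 GB).
The 11 GB tied up in feed-ranker and 2×cache-warmer is better spent on metrics-collector — total rises to 3055 (37 GB).
Nothing else within 37 GB beats 3055.

3055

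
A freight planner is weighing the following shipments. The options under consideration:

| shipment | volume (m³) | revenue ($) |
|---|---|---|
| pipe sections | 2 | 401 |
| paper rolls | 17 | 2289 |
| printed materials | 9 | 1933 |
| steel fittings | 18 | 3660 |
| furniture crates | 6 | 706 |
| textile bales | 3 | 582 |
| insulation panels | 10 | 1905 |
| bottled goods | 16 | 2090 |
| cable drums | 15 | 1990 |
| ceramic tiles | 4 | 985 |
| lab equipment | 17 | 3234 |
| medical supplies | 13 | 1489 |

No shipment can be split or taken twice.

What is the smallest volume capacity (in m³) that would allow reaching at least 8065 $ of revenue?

40

Need the lightest bundle worth ≥ 8065.
Taking printed materials + steel fittings + textile bales + insulation panels gives 8080 (≥ 8065) for 40 m³.
Any bundle with less than 40 m³ falls short of 8065.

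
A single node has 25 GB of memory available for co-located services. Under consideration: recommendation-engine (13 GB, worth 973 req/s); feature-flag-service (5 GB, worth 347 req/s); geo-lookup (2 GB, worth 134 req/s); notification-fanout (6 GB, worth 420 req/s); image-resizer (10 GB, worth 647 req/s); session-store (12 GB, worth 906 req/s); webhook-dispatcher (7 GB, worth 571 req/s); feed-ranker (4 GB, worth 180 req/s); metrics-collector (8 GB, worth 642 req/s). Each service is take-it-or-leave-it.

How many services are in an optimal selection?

3

Best achievable throughput is 1897.
notification-fanout + session-store + webhook-dispatcher hits 1897 at 25 GB.
Any selection reaching 1897 contains exactly 3 services.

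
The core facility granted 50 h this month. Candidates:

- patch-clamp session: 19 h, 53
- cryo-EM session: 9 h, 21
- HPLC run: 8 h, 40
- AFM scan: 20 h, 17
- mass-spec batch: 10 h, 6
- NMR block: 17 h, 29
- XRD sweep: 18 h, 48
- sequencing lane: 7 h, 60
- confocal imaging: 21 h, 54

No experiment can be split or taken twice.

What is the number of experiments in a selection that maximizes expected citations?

4

Best achievable expected citations is 177.
HPLC run + NMR block + XRD sweep + sequencing lane hits 177 at 50 h.
Every optimal selection uses 4 experiments.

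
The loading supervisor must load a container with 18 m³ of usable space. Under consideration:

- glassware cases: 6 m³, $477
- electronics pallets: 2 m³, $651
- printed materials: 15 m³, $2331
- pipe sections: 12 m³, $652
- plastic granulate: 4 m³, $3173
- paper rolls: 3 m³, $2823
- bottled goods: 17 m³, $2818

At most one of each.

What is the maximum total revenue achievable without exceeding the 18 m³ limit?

7124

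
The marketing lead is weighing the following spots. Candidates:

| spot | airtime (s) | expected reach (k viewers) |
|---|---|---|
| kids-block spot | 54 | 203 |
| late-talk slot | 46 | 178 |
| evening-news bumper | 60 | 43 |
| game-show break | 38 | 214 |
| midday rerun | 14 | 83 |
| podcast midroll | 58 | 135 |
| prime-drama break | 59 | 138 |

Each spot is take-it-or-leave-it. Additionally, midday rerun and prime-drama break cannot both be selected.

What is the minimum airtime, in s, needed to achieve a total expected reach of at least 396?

Need the lightest bundle worth ≥ 396.
Taking kids-block spot + game-show break gives 417 (≥ 396) for 92 s.
No combination under 92 s hits 396.

92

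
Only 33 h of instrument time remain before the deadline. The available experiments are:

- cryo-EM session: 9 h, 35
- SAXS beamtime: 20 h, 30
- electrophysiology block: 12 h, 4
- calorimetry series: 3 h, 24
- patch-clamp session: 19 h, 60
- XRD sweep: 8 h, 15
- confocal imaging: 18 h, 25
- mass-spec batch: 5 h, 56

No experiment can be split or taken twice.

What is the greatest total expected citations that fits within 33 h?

151

Greedy by ratio would take cryo-EM session + calorimetry series + XRD sweep + mass-spec batch: 25 h used, total 130.
Dropping calorimetry series and XRD sweep frees 11 h; slotting in patch-clamp session (19 h) lifts the total to 151 at 33 h.
No other feasible combination exceeds 151.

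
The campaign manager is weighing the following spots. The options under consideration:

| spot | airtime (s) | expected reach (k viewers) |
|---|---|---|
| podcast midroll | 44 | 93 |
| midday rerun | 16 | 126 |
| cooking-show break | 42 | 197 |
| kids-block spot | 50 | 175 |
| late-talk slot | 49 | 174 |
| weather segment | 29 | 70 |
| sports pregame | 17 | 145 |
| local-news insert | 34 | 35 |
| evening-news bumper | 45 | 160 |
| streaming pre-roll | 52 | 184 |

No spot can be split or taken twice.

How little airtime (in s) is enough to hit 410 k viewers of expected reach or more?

Look for the lowest-airtime combination reaching 410.
Taking midday rerun + cooking-show break + sports pregame gives 468 (≥ 410) for 75 s.
Below 75 s the best achievable stays under 410.

75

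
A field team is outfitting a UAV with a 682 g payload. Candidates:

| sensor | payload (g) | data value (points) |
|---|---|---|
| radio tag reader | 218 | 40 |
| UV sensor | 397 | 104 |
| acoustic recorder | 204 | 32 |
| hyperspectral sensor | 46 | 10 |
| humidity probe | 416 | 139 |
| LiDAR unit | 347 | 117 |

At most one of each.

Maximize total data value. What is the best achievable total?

189

A density-first pass picks radio tag reader + hyperspectral sensor + LiDAR unit — 167 at 611 g.
Dropping LiDAR unit frees 347 g; slotting in humidity probe (416 g) lifts the total to 189 at 680 g.
Next best is acoustic recorder + hyperspectral sensor + humidity probe at 181 (666 g) — short by 8.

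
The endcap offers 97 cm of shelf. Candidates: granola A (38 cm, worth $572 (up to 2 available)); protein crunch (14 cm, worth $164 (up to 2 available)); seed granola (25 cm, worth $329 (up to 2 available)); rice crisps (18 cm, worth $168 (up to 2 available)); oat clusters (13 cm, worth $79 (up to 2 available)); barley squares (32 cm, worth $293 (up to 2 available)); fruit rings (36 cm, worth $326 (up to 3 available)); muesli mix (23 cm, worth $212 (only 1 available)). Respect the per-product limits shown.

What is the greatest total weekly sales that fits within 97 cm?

1312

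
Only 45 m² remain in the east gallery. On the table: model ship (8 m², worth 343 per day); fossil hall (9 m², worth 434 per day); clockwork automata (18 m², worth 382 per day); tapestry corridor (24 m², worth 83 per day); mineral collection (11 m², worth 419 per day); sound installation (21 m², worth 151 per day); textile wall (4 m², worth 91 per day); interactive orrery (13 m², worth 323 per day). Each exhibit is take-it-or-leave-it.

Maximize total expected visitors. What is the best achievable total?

Best packing: model ship + fossil hall + mineral collection + textile wall + interactive orrery — 45 m², 1610 total.

1610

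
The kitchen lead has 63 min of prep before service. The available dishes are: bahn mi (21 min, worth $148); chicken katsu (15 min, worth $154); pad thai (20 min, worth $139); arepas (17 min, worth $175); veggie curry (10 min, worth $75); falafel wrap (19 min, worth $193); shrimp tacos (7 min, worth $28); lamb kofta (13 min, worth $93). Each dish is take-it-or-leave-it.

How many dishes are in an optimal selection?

4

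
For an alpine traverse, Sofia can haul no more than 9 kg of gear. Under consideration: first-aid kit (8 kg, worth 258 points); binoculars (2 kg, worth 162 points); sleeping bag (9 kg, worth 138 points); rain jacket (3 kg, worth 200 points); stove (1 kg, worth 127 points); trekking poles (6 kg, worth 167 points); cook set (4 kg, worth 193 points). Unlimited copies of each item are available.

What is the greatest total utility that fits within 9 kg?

Best packing: 9×stove — 9 kg, 1143 total.
Every other selection either busts 9 kg or fails to beat 1143.

1143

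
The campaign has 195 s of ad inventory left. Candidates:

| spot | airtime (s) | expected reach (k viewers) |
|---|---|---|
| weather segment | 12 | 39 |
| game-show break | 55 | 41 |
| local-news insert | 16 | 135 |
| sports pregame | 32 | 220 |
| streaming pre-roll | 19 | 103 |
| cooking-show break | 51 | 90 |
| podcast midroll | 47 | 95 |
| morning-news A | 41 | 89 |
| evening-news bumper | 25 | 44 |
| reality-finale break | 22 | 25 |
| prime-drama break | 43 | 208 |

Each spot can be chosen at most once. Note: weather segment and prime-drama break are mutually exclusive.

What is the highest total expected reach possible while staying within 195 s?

805

Best packing: local-news insert + sports pregame + streaming pre-roll + podcast midroll + evening-news bumper + prime-drama break — 182 s, 805 total.
No other feasible combination exceeds 805.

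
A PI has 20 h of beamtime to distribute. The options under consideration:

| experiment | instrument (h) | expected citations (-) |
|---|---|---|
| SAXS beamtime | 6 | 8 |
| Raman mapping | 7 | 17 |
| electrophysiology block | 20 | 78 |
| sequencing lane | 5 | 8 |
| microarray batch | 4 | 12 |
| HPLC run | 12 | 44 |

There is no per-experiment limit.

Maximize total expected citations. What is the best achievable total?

78

Electrophysiology block uses 20 of the 20 h and totals 78.
That's the maximum — no swap from here does better than 78.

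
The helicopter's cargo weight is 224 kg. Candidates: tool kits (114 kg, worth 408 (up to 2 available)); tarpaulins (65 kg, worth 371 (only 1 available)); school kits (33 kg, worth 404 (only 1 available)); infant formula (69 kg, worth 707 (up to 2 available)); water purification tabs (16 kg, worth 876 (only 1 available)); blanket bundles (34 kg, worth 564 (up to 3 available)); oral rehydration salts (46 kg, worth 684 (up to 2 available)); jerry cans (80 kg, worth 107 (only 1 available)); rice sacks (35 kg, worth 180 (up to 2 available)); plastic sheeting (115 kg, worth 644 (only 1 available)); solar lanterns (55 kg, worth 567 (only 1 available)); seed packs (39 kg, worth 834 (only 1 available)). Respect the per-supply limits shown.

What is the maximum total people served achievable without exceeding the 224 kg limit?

4206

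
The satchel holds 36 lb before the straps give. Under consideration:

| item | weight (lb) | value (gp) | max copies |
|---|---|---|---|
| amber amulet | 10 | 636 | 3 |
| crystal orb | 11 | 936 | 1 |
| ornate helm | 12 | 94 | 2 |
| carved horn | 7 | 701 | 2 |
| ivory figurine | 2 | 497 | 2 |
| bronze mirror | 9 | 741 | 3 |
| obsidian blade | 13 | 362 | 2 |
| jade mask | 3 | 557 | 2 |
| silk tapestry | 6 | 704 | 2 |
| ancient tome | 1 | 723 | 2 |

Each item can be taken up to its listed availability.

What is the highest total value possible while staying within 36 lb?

5898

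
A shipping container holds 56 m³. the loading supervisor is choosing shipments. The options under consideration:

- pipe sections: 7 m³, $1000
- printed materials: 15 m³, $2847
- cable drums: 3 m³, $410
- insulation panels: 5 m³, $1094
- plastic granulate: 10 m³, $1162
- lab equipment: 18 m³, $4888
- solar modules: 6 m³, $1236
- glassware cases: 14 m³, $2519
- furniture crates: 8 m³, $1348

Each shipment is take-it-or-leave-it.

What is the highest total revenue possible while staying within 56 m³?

A density-first pass picks printed materials + cable drums + insulation panels + lab equipment + solar modules + furniture crates — 11823 at 55 m³.
Replace insulation panels and furniture crates with glassware cases: the trade gains 77 net, giving 11900 at 56 m³.
Next best is printed materials + cable drums + insulation panels + lab equipment + solar modules + furniture crates at 11823 (55 m³) — short by 77.

11900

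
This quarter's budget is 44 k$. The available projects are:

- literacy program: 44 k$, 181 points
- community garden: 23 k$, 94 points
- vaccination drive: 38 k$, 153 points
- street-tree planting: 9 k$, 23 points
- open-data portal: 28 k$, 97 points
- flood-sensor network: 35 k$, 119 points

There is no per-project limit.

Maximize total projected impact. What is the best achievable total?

Best packing: literacy program — 44 k$, 181 total.

181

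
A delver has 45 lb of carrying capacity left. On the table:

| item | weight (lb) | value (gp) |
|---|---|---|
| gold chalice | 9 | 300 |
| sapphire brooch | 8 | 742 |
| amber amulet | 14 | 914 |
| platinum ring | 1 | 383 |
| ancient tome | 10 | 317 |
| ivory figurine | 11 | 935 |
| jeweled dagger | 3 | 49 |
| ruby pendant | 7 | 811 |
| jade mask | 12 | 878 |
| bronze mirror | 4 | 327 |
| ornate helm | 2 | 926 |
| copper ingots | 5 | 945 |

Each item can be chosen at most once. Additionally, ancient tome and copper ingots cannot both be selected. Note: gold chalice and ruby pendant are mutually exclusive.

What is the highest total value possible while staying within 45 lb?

Density check — ornate helm 463.00, platinum ring 383.00, copper ingots 189.00 are the best per lb.
Greedy by ratio would take sapphire brooch + platinum ring + ivory figurine + jeweled dagger + ruby pendant + bronze mirror + ornate helm + copper ingots: 41 lb used, total 5118.
The 8 lb tied up in sapphire brooch is better spent on jade mask — total rises to 5254 (45 lb).
Next best is amber amulet + platinum ring + ivory figurine + ruby pendant + bronze mirror + ornate helm + copper ingots at 5241 (44 lb) — short by 13.

5254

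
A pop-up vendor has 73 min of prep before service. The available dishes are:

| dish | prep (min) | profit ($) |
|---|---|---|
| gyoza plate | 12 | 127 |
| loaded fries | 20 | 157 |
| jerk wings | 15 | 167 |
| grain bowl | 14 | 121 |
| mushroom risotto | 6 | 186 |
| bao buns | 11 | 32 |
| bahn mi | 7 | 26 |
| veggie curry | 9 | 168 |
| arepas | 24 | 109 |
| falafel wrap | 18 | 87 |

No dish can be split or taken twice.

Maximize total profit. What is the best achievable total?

837

Greedy by ratio would take gyoza plate + jerk wings + grain bowl + mushroom risotto + bahn mi + veggie curry: 63 min used, total 795.
The 21 min tied up in grain bowl and bahn mi is better spent on loaded fries + bao buns — total rises to 837 (73 min).
No other feasible combination exceeds 837.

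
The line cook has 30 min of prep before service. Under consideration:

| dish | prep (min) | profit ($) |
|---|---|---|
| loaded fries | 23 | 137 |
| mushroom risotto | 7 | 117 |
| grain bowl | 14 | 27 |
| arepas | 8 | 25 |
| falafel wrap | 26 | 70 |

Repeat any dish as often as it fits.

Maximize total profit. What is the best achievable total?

Best packing: 4×mushroom risotto — 28 min, 468 total.

468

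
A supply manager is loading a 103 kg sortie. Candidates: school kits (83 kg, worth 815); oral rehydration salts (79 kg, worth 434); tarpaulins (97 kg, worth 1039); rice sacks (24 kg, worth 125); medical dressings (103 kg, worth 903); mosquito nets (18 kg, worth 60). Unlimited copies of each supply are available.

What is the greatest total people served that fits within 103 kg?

1039

By people served per kg: tarpaulins 10.71, school kits 9.82, medical dressings 8.77 lead.
Taking tarpaulins: 97 kg used, 1039 in people served.
Nothing else within 103 kg beats 1039.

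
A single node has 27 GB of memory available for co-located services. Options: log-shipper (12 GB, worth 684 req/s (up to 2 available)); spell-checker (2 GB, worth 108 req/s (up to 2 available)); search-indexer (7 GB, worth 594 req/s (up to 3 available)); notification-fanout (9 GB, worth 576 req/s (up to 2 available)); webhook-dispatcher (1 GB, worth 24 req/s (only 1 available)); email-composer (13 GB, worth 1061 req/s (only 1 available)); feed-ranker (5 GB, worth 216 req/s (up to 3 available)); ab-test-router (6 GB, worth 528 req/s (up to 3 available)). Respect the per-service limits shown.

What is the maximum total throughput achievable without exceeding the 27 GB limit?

Taking the top-ratio services first gives spell-checker + search-indexer + 3×ab-test-router for 2286 (27 GB).
The 14 GB tied up in spell-checker and 2×ab-test-router is better spent on 2×search-indexer — total rises to 2310 (27 GB).
Every other selection either busts 27 GB or exceeds an availability limit or fails to beat 2310.

2310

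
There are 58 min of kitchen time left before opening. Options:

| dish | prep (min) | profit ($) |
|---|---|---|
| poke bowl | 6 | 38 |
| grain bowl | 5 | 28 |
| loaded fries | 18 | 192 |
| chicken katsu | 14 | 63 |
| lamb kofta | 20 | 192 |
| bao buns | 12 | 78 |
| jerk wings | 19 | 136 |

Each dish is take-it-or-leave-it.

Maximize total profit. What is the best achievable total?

520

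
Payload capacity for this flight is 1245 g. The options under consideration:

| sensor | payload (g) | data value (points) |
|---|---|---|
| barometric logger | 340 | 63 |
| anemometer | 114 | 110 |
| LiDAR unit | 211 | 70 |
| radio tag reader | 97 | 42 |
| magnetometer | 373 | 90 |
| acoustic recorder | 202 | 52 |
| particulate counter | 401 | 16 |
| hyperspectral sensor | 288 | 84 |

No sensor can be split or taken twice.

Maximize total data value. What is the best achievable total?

406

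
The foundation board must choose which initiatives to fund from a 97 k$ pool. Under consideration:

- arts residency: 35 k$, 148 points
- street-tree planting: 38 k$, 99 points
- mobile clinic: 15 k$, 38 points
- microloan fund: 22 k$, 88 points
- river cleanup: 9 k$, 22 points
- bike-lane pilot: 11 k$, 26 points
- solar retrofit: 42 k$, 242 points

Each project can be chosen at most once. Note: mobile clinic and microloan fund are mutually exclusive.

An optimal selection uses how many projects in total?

4

Optimal total is 438.
arts residency + river cleanup + bike-lane pilot + solar retrofit hits 438 at 97 k$.
All optima have 4 projects.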